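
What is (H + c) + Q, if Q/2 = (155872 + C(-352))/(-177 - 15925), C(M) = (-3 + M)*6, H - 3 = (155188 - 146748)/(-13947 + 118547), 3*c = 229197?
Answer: 1608118856161/21053365 ≈ 76383.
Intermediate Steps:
c = 76399 (c = (⅓)*229197 = 76399)
H = 8056/2615 (H = 3 + (155188 - 146748)/(-13947 + 118547) = 3 + 8440/104600 = 3 + 8440*(1/104600) = 3 + 211/2615 = 8056/2615 ≈ 3.0807)
C(M) = -18 + 6*M
Q = -153742/8051 (Q = 2*((155872 + (-18 + 6*(-352)))/(-177 - 15925)) = 2*((155872 + (-18 - 2112))/(-16102)) = 2*((155872 - 2130)*(-1/16102)) = 2*(153742*(-1/16102)) = 2*(-76871/8051) = -153742/8051 ≈ -19.096)
(H + c) + Q = (8056/2615 + 76399) - 153742/8051 = 199791441/2615 - 153742/8051 = 1608118856161/21053365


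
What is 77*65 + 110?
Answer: 5115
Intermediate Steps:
77*65 + 110 = 5005 + 110 = 5115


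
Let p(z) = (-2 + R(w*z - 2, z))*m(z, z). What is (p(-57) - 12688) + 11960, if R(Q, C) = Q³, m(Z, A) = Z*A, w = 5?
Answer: -76806052073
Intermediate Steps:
m(Z, A) = A*Z
p(z) = z²*(-2 + (-2 + 5*z)³) (p(z) = (-2 + (5*z - 2)³)*(z*z) = (-2 + (-2 + 5*z)³)*z² = z²*(-2 + (-2 + 5*z)³))
(p(-57) - 12688) + 11960 = ((-57)²*(-2 + (-2 + 5*(-57))³) - 12688) + 11960 = (3249*(-2 + (-2 - 285)³) - 12688) + 11960 = (3249*(-2 + (-287)³) - 12688) + 11960 = (3249*(-2 - 23639903) - 12688) + 11960 = (3249*(-23639905) - 12688) + 11960 = (-76806051345 - 12688) + 11960 = -76806064033 + 11960 = -76806052073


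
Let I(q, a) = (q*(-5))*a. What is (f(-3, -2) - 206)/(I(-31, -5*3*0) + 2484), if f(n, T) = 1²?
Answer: -205/2484 ≈ -0.082528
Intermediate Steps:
f(n, T) = 1
I(q, a) = -5*a*q (I(q, a) = (-5*q)*a = -5*a*q)
(f(-3, -2) - 206)/(I(-31, -5*3*0) + 2484) = (1 - 206)/(-5*-5*3*0*(-31) + 2484) = -205/(-5*(-15*0)*(-31) + 2484) = -205/(-5*0*(-31) + 2484) = -205/(0 + 2484) = -205/2484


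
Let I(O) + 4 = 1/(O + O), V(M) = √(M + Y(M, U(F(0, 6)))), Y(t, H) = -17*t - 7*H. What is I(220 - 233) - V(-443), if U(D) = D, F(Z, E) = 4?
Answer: -105/26 - 2*√1765 ≈ -88.062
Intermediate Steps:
V(M) = √(-28 - 16*M) (V(M) = √(M + (-17*M - 7*4)) = √(M + (-17*M - 28)) = √(M + (-28 - 17*M)) = √(-28 - 16*M))
I(O) = -4 + 1/(2*O) (I(O) = -4 + 1/(O + O) = -4 + 1/(2*O))
I(220 - 233) - V(-443) = (-4 + 1/(2*(220 - 233))) - 2*√(-7 - 4*(-443)) = (-4 + (½)/(-13)) - 2*√(-7 + 1772) = (-4 + (½)*(-1/13)) - 2*√1765 = (-4 - 1/26) - 2*√1765 = -105/26 - 2*√1765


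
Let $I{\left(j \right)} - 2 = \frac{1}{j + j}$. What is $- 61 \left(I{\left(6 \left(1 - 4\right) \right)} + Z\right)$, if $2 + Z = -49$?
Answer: $\frac{107665}{36} \approx 2990.7$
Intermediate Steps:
$Z = -51$ ($Z = -2 - 49 = -51$)
$I{\left(j \right)} = 2 + \frac{1}{2 j}$ ($I{\left(j \right)} = 2 + \frac{1}{j + j} = 2 + \frac{1}{2 j}$)
$- 61 \left(I{\left(6 \left(1 - 4\right) \right)} + Z\right) = - 61 \left(\left(2 + \frac{1}{2 \cdot 6 \left(1 - 4\right)}\right) - 51\right) = - 61 \left(\left(2 + \frac{1}{2 \cdot 6 \left(-3\right)}\right) - 51\right) = - 61 \left(\left(2 + \frac{1}{2 \left(-18\right)}\right) - 51\right) = - 61 \left(\left(2 + \frac{1}{2} \left(- \frac{1}{18}\right)\right) - 51\right) = - 61 \left(\left(2 - \frac{1}{36}\right) - 51\right) = - 61 \left(\frac{71}{36} - 51\right) = \left(-61\right) \left(- \frac{1765}{36}\right) = \frac{107665}{36}$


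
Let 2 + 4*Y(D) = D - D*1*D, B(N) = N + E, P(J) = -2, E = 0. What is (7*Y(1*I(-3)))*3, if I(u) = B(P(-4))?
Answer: -42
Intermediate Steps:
B(N) = N (B(N) = N + 0 = N)
I(u) = -2
Y(D) = -½ - D²/4 + D/4 (Y(D) = -½ + (D - D*1*D)/4 = -½ + (D - D*D)/4 = -½ + (D - D²)/4 = -½ + (-D²/4 + D/4) = -½ - D²/4 + D/4)
(7*Y(1*I(-3)))*3 = (7*(-½ - (1*(-2))²/4 + (1*(-2))/4))*3 = (7*(-½ - ¼*(-2)² + (¼)*(-2)))*3 = (7*(-½ - ¼*4 - ½))*3 = (7*(-½ - 1 - ½))*3 = (7*(-2))*3 = -14*3 = -42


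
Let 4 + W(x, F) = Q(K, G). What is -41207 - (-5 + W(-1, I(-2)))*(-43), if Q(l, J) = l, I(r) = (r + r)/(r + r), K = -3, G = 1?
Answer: -41723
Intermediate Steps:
I(r) = 1 (I(r) = (2*r)/((2*r)) = (2*r)*(1/(2*r)) = 1)
W(x, F) = -7 (W(x, F) = -4 - 3 = -7)
-41207 - (-5 + W(-1, I(-2)))*(-43) = -41207 - (-5 - 7)*(-43) = -41207 - (-12)*(-43) = -41207 - 1*516 = -41207 - 516 = -41723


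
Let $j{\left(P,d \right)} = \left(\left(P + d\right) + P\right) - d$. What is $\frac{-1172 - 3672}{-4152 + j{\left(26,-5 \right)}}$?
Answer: $\frac{1211}{1025} \approx 1.1815$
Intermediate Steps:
$j{\left(P,d \right)} = 2 P$ ($j{\left(P,d \right)} = \left(d + 2 P\right) - d = 2 P$)
$\frac{-1172 - 3672}{-4152 + j{\left(26,-5 \right)}} = \frac{-1172 - 3672}{-4152 + 2 \cdot 26} = - \frac{4844}{-4152 + 52} = - \frac{4844}{-4100} = \left(-4844\right) \left(- \frac{1}{4100}\right) = \frac{1211}{1025}$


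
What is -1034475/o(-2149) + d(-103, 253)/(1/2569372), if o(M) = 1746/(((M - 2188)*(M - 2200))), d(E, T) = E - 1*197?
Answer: -6952568053925/582 ≈ -1.1946e+10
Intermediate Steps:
d(E, T) = -197 + E (d(E, T) = E - 197 = -197 + E)
o(M) = 1746/((-2200 + M)*(-2188 + M)) (o(M) = 1746/(((-2188 + M)*(-2200 + M))) = 1746/(((-2200 + M)*(-2188 + M))) = 1746*(1/((-2200 + M)*(-2188 + M))) = 1746/((-2200 + M)*(-2188 + M)))
-1034475/o(-2149) + d(-103, 253)/(1/2569372) = -1034475/(1746/(4813600 + (-2149)² - 4388*(-2149))) + (-197 - 103)/(1/2569372) = -1034475/(1746/(4813600 + 4618201 + 9429812)) - 300/1/2569372 = -1034475/(1746/18861613) - 300*2569372 = -1034475/(1746*(1/18861613)) - 770811600 = -1034475/1746/18861613 - 770811600 = -1034475*18861613/1746 - 770811600 = -6503955702725/582 - 770811600 = -6952568053925/582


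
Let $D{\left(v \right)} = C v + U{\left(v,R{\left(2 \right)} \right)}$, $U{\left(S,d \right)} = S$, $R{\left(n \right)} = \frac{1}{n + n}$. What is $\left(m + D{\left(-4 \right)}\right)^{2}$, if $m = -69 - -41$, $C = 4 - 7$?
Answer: $400$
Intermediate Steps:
$R{\left(n \right)} = \frac{1}{2 n}$
$C = -3$ ($C = 4 - 7 = -3$)
$D{\left(v \right)} = - 2 v$ ($D{\left(v \right)} = - 3 v + v = - 2 v$)
$m = -28$ ($m = -69 + 41 = -28$)
$\left(m + D{\left(-4 \right)}\right)^{2} = \left(-28 - -8\right)^{2} = \left(-28 + 8\right)^{2} = \left(-20\right)^{2} = 400$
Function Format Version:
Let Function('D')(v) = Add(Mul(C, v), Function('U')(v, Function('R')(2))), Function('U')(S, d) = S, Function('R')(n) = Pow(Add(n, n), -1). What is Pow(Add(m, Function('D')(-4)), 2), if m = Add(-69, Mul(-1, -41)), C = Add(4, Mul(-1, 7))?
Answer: 400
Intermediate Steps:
Function('R')(n) = Mul(Rational(1, 2), Pow(n, -1)) (Function('R')(n) = Pow(Mul(2, n), -1) = Mul(Rational(1, 2), Pow(n, -1)))
C = -3 (C = Add(4, -7) = -3)
Function('D')(v) = Mul(-2, v) (Function('D')(v) = Add(Mul(-3, v), v) = Mul(-2, v))
m = -28 (m = Add(-69, 41) = -28)
Pow(Add(m, Function('D')(-4)), 2) = Pow(Add(-28, Mul(-2, -4)), 2) = Pow(Add(-28, 8), 2) = Pow(-20, 2) = 400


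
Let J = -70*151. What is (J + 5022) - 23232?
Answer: -28780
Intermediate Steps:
J = -10570
(J + 5022) - 23232 = (-10570 + 5022) - 23232 = -5548 - 23232 = -28780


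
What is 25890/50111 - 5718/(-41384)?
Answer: 678983229/1036896812 ≈ 0.65482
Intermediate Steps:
25890/50111 - 5718/(-41384) = 25890*(1/50111) - 5718*(-1/41384) = 25890/50111 + 2859/20692 = 678983229/1036896812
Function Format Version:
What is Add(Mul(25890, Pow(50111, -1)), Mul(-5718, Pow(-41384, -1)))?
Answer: Rational(678983229, 1036896812) ≈ 0.65482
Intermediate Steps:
Add(Mul(25890, Pow(50111, -1)), Mul(-5718, Pow(-41384, -1))) = Add(Mul(25890, Rational(1, 50111)), Mul(-5718, Rational(-1, 41384))) = Add(Rational(25890, 50111), Rational(2859, 20692)) = Rational(678983229, 1036896812)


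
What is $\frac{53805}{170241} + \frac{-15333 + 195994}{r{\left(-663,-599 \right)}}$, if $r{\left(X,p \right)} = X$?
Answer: $- \frac{787698374}{2894097} \approx -272.17$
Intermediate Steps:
$\frac{53805}{170241} + \frac{-15333 + 195994}{r{\left(-663,-599 \right)}} = \frac{53805}{170241} + \frac{-15333 + 195994}{-663} = 53805 \cdot \frac{1}{170241} + 180661 \left(- \frac{1}{663}\right) = \frac{17935}{56747} - \frac{13897}{51} = - \frac{787698374}{2894097}$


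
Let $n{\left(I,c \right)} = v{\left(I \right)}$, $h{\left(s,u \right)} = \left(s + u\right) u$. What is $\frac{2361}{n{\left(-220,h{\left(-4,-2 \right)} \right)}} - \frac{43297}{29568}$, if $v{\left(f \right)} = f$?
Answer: $- \frac{1803077}{147840} \approx -12.196$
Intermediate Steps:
$h{\left(s,u \right)} = u \left(s + u\right)$
$n{\left(I,c \right)} = I$
$\frac{2361}{n{\left(-220,h{\left(-4,-2 \right)} \right)}} - \frac{43297}{29568} = \frac{2361}{-220} - \frac{43297}{29568} = 2361 \left(- \frac{1}{220}\right) - \frac{43297}{29568} = - \frac{2361}{220} - \frac{43297}{29568} = - \frac{1803077}{147840}$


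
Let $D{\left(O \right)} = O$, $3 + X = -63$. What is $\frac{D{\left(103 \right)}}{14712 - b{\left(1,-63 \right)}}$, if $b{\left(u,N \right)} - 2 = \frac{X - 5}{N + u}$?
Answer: $\frac{6386}{911949} \approx 0.0070026$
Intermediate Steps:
$X = -66$ ($X = -3 - 63 = -66$)
$b{\left(u,N \right)} = 2 - \frac{71}{N + u}$ ($b{\left(u,N \right)} = 2 + \frac{-66 - 5}{N + u} = 2 - \frac{71}{N + u}$)
$\frac{D{\left(103 \right)}}{14712 - b{\left(1,-63 \right)}} = \frac{103}{14712 - \frac{-71 + 2 \left(-63\right) + 2 \cdot 1}{-63 + 1}} = \frac{103}{14712 - \frac{-71 - 126 + 2}{-62}} = \frac{103}{14712 - \left(- \frac{1}{62}\right) \left(-195\right)} = \frac{103}{14712 - \frac{195}{62}} = \frac{103}{\frac{911949}{62}} = 103 \cdot \frac{62}{911949} = \frac{6386}{911949}$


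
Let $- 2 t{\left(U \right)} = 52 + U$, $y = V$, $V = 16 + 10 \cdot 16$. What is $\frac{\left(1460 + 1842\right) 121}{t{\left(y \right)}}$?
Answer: $- \frac{199771}{57} \approx -3504.8$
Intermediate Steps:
$V = 176$ ($V = 16 + 160 = 176$)
$y = 176$
$t{\left(U \right)} = -26 - \frac{U}{2}$ ($t{\left(U \right)} = - \frac{52 + U}{2} = -26 - \frac{U}{2}$)
$\frac{\left(1460 + 1842\right) 121}{t{\left(y \right)}} = \frac{\left(1460 + 1842\right) 121}{-26 - 88} = \frac{3302 \cdot 121}{-26 - 88} = \frac{399542}{-114} = 399542 \left(- \frac{1}{114}\right) = - \frac{199771}{57}$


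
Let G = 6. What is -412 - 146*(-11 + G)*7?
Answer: 4698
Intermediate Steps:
-412 - 146*(-11 + G)*7 = -412 - 146*(-11 + 6)*7 = -412 - (-730)*7 = -412 - 146*(-35) = -412 + 5110 = 4698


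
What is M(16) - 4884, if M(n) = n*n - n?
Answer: -4644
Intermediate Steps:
M(n) = n² - n
M(16) - 4884 = 16*(-1 + 16) - 4884 = 16*15 - 4884 = 240 - 4884 = -4644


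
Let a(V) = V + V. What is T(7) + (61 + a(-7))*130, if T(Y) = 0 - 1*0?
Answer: 6110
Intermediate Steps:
T(Y) = 0 (T(Y) = 0 + 0 = 0)
a(V) = 2*V
T(7) + (61 + a(-7))*130 = 0 + (61 + 2*(-7))*130 = 0 + (61 - 14)*130 = 0 + 47*130 = 0 + 6110 = 6110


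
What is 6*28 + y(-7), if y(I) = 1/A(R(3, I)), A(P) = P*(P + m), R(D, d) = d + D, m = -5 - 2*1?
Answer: 7393/44 ≈ 168.02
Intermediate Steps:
m = -7 (m = -5 - 2 = -7)
R(D, d) = D + d
A(P) = P*(-7 + P) (A(P) = P*(P - 7) = P*(-7 + P))
y(I) = 1/((-4 + I)*(3 + I)) (y(I) = 1/((3 + I)*(-7 + (3 + I))) = 1/((3 + I)*(-4 + I)) = 1/((-4 + I)*(3 + I)))
6*28 + y(-7) = 6*28 + 1/((-4 - 7)*(3 - 7)) = 168 + 1/(-11*(-4)) = 168 - 1/11*(-¼) = 168 + 1/44 = 7393/44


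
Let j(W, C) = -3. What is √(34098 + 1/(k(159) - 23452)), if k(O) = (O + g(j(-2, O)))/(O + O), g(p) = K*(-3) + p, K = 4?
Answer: √13169329173772439/621466 ≈ 184.66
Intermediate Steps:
g(p) = -12 + p (g(p) = 4*(-3) + p = -12 + p)
k(O) = (-15 + O)/(2*O) (k(O) = (O + (-12 - 3))/(O + O) = (O - 15)/((2*O)) = (-15 + O)*(1/(2*O)) = (-15 + O)/(2*O))
√(34098 + 1/(k(159) - 23452)) = √(34098 + 1/((½)*(-15 + 159)/159 - 23452)) = √(34098 + 1/((½)*(1/159)*144 - 23452)) = √(34098 + 1/(24/53 - 23452)) = √(34098 + 1/(-1242932/53)) = √(34098 - 53/1242932) = √(42381495283/1242932) = √13169329173772439/621466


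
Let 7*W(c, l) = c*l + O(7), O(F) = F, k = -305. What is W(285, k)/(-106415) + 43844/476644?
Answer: 378002847/1811502545 ≈ 0.20867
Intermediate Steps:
W(c, l) = 1 + c*l/7 (W(c, l) = (c*l + 7)/7 = (7 + c*l)/7 = 1 + c*l/7)
W(285, k)/(-106415) + 43844/476644 = (1 + (1/7)*285*(-305))/(-106415) + 43844/476644 = (1 - 86925/7)*(-1/106415) + 43844*(1/476644) = -86918/7*(-1/106415) + 10961/119161 = 86918/744905 + 10961/119161 = 378002847/1811502545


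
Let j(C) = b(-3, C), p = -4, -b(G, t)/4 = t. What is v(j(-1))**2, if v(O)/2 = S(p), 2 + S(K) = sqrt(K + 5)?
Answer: 4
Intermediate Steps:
b(G, t) = -4*t
j(C) = -4*C
S(K) = -2 + sqrt(5 + K) (S(K) = -2 + sqrt(K + 5) = -2 + sqrt(5 + K))
v(O) = -2 (v(O) = 2*(-2 + sqrt(5 - 4)) = 2*(-2 + sqrt(1)) = 2*(-2 + 1) = 2*(-1) = -2)
v(j(-1))**2 = (-2)**2 = 4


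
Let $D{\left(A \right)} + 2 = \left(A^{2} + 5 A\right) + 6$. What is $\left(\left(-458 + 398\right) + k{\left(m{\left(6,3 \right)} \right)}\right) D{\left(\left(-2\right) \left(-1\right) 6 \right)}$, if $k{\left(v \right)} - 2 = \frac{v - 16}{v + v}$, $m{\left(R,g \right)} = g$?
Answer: $- \frac{37544}{3} \approx -12515.0$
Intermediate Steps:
$D{\left(A \right)} = 4 + A^{2} + 5 A$ ($D{\left(A \right)} = -2 + \left(\left(A^{2} + 5 A\right) + 6\right) = -2 + \left(6 + A^{2} + 5 A\right) = 4 + A^{2} + 5 A$)
$k{\left(v \right)} = 2 + \frac{-16 + v}{2 v}$ ($k{\left(v \right)} = 2 + \frac{v - 16}{v + v} = 2 + \frac{-16 + v}{2 v}$)
$\left(\left(-458 + 398\right) + k{\left(m{\left(6,3 \right)} \right)}\right) D{\left(\left(-2\right) \left(-1\right) 6 \right)} = \left(\left(-458 + 398\right) + \left(\frac{5}{2} - \frac{8}{3}\right)\right) \left(4 + \left(\left(-2\right) \left(-1\right) 6\right)^{2} + 5 \left(-2\right) \left(-1\right) 6\right) = \left(-60 + \left(\frac{5}{2} - \frac{8}{3}\right)\right) \left(4 + \left(2 \cdot 6\right)^{2} + 5 \cdot 2 \cdot 6\right) = \left(-60 + \left(\frac{5}{2} - \frac{8}{3}\right)\right) \left(4 + 12^{2} + 5 \cdot 12\right) = \left(-60 - \frac{1}{6}\right) \left(4 + 144 + 60\right) = \left(- \frac{361}{6}\right) 208 = - \frac{37544}{3}$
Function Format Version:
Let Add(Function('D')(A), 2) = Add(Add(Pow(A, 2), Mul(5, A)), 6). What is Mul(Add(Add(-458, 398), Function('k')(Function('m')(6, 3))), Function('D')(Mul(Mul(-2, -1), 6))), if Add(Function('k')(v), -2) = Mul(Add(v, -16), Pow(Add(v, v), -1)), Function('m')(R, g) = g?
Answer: Rational(-37544, 3) ≈ -12515.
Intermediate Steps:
Function('D')(A) = Add(4, Pow(A, 2), Mul(5, A)) (Function('D')(A) = Add(-2, Add(Add(Pow(A, 2), Mul(5, A)), 6)) = Add(-2, Add(6, Pow(A, 2), Mul(5, A))) = Add(4, Pow(A, 2), Mul(5, A)))
Function('k')(v) = Add(2, Mul(Rational(1, 2), Pow(v, -1), Add(-16, v))) (Function('k')(v) = Add(2, Mul(Add(v, -16), Pow(Add(v, v), -1))) = Add(2, Mul(Add(-16, v), Pow(Mul(2, v), -1))) = Add(2, Mul(Add(-16, v), Mul(Rational(1, 2), Pow(v, -1)))) = Add(2, Mul(Rational(1, 2), Pow(v, -1), Add(-16, v))))
Mul(Add(Add(-458, 398), Function('k')(Function('m')(6, 3))), Function('D')(Mul(Mul(-2, -1), 6))) = Mul(Add(Add(-458, 398), Add(Rational(5, 2), Mul(-8, Pow(3, -1)))), Add(4, Pow(Mul(Mul(-2, -1), 6), 2), Mul(5, Mul(Mul(-2, -1), 6)))) = Mul(Add(-60, Add(Rational(5, 2), Mul(-8, Rational(1, 3)))), Add(4, Pow(Mul(2, 6), 2), Mul(5, Mul(2, 6)))) = Mul(Add(-60, Add(Rational(5, 2), Rational(-8, 3))), Add(4, Pow(12, 2), Mul(5, 12))) = Mul(Add(-60, Rational(-1, 6)), Add(4, 144, 60)) = Mul(Rational(-361, 6), 208) = Rational(-37544, 3)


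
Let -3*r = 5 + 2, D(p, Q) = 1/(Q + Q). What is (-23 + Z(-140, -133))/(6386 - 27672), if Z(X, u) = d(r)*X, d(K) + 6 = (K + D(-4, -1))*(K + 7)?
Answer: -24013/191574 ≈ -0.12535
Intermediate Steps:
D(p, Q) = 1/(2*Q)
r = -7/3 (r = -(5 + 2)/3 = -⅓*7 = -7/3 ≈ -2.3333)
d(K) = -6 + (7 + K)*(-½ + K) (d(K) = -6 + (K + (½)/(-1))*(K + 7) = -6 + (K + (½)*(-1))*(7 + K) = -6 + (K - ½)*(7 + K) = -6 + (-½ + K)*(7 + K) = -6 + (7 + K)*(-½ + K))
Z(X, u) = -173*X/9 (Z(X, u) = (-19/2 + (-7/3)² + (13/2)*(-7/3))*X = (-19/2 + 49/9 - 91/6)*X = -173*X/9)
(-23 + Z(-140, -133))/(6386 - 27672) = (-23 - 173/9*(-140))/(6386 - 27672) = (-23 + 24220/9)/(-21286) = (24013/9)*(-1/21286) = -24013/191574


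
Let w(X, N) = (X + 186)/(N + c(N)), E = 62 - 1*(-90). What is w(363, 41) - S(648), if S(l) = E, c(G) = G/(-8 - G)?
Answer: -90745/656 ≈ -138.33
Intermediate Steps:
E = 152 (E = 62 + 90 = 152)
S(l) = 152
w(X, N) = (186 + X)/(N - N/(8 + N)) (w(X, N) = (X + 186)/(N - N/(8 + N)) = (186 + X)/(N - N/(8 + N)))
w(363, 41) - S(648) = (8 + 41)*(186 + 363)/(41*(7 + 41)) - 1*152 = (1/41)*49*549/48 - 152 = (1/41)*(1/48)*49*549 - 152 = 8967/656 - 152 = -90745/656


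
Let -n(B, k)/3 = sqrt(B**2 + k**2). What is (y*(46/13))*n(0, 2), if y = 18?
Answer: -4968/13 ≈ -382.15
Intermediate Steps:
n(B, k) = -3*sqrt(B**2 + k**2)
(y*(46/13))*n(0, 2) = (18*(46/13))*(-3*sqrt(0**2 + 2**2)) = (18*(46*(1/13)))*(-3*sqrt(0 + 4)) = (18*(46/13))*(-3*sqrt(4)) = 828*(-3*2)/13 = (828/13)*(-6) = -4968/13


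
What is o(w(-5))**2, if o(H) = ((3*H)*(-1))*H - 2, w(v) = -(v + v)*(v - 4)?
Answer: 590587204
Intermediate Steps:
w(v) = -2*v*(-4 + v)
o(H) = -2 - 3*H**2 (o(H) = (-3*H)*H - 2 = -3*H**2 - 2 = -2 - 3*H**2)
o(w(-5))**2 = (-2 - 3*100*(4 - 1*(-5))**2)**2 = (-2 - 3*100*(4 + 5)**2)**2 = (-2 - 3*(2*(-5)*9)**2)**2 = (-2 - 3*(-90)**2)**2 = (-2 - 3*8100)**2 = (-2 - 24300)**2 = (-24302)**2 = 590587204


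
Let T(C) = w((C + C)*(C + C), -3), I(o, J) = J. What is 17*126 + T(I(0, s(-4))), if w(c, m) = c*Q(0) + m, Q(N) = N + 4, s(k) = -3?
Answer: 2283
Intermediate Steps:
Q(N) = 4 + N
w(c, m) = m + 4*c (w(c, m) = c*(4 + 0) + m = c*4 + m = 4*c + m = m + 4*c)
T(C) = -3 + 16*C² (T(C) = -3 + 4*((C + C)*(C + C)) = -3 + 4*((2*C)*(2*C)) = -3 + 4*(4*C²) = -3 + 16*C²)
17*126 + T(I(0, s(-4))) = 17*126 + (-3 + 16*(-3)²) = 2142 + (-3 + 16*9) = 2142 + (-3 + 144) = 2142 + 141 = 2283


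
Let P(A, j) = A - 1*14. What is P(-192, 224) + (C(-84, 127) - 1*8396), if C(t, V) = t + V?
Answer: -8559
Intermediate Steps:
P(A, j) = -14 + A (P(A, j) = A - 14 = -14 + A)
C(t, V) = V + t
P(-192, 224) + (C(-84, 127) - 1*8396) = (-14 - 192) + ((127 - 84) - 1*8396) = -206 + (43 - 8396) = -206 - 8353 = -8559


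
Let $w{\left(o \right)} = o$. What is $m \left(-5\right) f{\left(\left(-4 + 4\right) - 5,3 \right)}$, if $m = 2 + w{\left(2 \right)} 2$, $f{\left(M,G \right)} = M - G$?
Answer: $240$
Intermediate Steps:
$m = 6$ ($m = 2 + 2 \cdot 2 = 2 + 4 = 6$)
$m \left(-5\right) f{\left(\left(-4 + 4\right) - 5,3 \right)} = 6 \left(-5\right) \left(\left(\left(-4 + 4\right) - 5\right) - 3\right) = - 30 \left(\left(0 - 5\right) - 3\right) = - 30 \left(-5 - 3\right) = \left(-30\right) \left(-8\right) = 240$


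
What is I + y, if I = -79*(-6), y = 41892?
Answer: 42366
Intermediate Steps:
I = 474
I + y = 474 + 41892 = 42366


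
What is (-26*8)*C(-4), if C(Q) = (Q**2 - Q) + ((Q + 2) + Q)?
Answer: -2912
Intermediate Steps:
C(Q) = 2 + Q + Q**2 (C(Q) = (Q**2 - Q) + ((2 + Q) + Q) = (Q**2 - Q) + (2 + 2*Q) = 2 + Q + Q**2)
(-26*8)*C(-4) = (-26*8)*(2 - 4 + (-4)**2) = -208*(2 - 4 + 16) = -208*14 = -2912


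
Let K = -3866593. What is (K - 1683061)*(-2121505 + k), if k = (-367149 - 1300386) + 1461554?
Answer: 12916741989844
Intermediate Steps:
k = -205981 (k = -1667535 + 1461554 = -205981)
(K - 1683061)*(-2121505 + k) = (-3866593 - 1683061)*(-2121505 - 205981) = -5549654*(-2327486) = 12916741989844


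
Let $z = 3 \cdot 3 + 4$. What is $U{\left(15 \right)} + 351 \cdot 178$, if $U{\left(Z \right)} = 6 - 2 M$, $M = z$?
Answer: $62458$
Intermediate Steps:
$z = 13$ ($z = 9 + 4 = 13$)
$M = 13$
$U{\left(Z \right)} = -20$ ($U{\left(Z \right)} = 6 - 26 = -20$)
$U{\left(15 \right)} + 351 \cdot 178 = -20 + 351 \cdot 178 = -20 + 62478 = 62458$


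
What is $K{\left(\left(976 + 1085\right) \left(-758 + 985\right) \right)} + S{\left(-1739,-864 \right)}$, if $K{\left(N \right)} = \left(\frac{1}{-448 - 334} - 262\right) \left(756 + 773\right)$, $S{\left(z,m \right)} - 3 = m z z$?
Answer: $- \frac{2043554572227}{782} \approx -2.6132 \cdot 10^{9}$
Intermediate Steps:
$S{\left(z,m \right)} = 3 + m z^{2}$ ($S{\left(z,m \right)} = 3 + m z z = 3 + m z^{2}$)
$K{\left(N \right)} = - \frac{313269165}{782}$ ($K{\left(N \right)} = \left(\frac{1}{-782} - 262\right) 1529 = \left(- \frac{1}{782} - 262\right) 1529 = \left(- \frac{204885}{782}\right) 1529 = - \frac{313269165}{782}$)
$K{\left(\left(976 + 1085\right) \left(-758 + 985\right) \right)} + S{\left(-1739,-864 \right)} = - \frac{313269165}{782} + \left(3 - 864 \left(-1739\right)^{2}\right) = - \frac{313269165}{782} + \left(3 - 2612840544\right) = - \frac{313269165}{782} - 2612840541 = - \frac{2043554572227}{782}$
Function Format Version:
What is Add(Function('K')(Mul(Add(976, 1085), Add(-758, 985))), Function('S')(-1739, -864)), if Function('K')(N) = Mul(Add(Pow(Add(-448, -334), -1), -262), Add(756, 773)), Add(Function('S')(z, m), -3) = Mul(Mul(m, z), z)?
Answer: Rational(-2043554572227, 782) ≈ -2.6132e+9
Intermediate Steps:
Function('S')(z, m) = Add(3, Mul(m, Pow(z, 2))) (Function('S')(z, m) = Add(3, Mul(Mul(m, z), z)) = Add(3, Mul(m, Pow(z, 2))))
Function('K')(N) = Rational(-313269165, 782) (Function('K')(N) = Mul(Add(Pow(-782, -1), -262), 1529) = Mul(Add(Rational(-1, 782), -262), 1529) = Mul(Rational(-204885, 782), 1529) = Rational(-313269165, 782))
Add(Function('K')(Mul(Add(976, 1085), Add(-758, 985))), Function('S')(-1739, -864)) = Add(Rational(-313269165, 782), Add(3, Mul(-864, Pow(-1739, 2)))) = Add(Rational(-313269165, 782), Add(3, Mul(-864, 3024121))) = Add(Rational(-313269165, 782), Add(3, -2612840544)) = Add(Rational(-313269165, 782), -2612840541) = Rational(-2043554572227, 782)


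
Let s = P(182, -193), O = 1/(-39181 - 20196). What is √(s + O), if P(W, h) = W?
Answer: √641664260101/59377 ≈ 13.491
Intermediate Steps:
O = -1/59377 (O = 1/(-59377) = -1/59377 ≈ -1.6842e-5)
s = 182
√(s + O) = √(182 - 1/59377) = √(10806613/59377) = √641664260101/59377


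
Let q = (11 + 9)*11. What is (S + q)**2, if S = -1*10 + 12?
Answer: 49284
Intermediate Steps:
q = 220 (q = 20*11 = 220)
S = 2 (S = -10 + 12 = 2)
(S + q)**2 = (2 + 220)**2 = 222**2 = 49284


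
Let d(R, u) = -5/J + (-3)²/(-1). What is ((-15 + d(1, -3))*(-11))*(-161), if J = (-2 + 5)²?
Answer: -391391/9 ≈ -43488.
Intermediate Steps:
J = 9 (J = 3² = 9)
d(R, u) = -86/9 (d(R, u) = -5/9 + (-3)²/(-1) = -5*⅑ + 9*(-1) = -5/9 - 9 = -86/9)
((-15 + d(1, -3))*(-11))*(-161) = ((-15 - 86/9)*(-11))*(-161) = -221/9*(-11)*(-161) = (2431/9)*(-161) = -391391/9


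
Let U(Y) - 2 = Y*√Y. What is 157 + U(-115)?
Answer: 159 - 115*I*√115 ≈ 159.0 - 1233.2*I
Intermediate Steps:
U(Y) = 2 + Y^(3/2) (U(Y) = 2 + Y*√Y = 2 + Y^(3/2))
157 + U(-115) = 157 + (2 + (-115)^(3/2)) = 157 + (2 - 115*I*√115) = 159 - 115*I*√115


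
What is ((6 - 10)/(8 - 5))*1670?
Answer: -6680/3 ≈ -2226.7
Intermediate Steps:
((6 - 10)/(8 - 5))*1670 = -4/3*1670 = -6680/3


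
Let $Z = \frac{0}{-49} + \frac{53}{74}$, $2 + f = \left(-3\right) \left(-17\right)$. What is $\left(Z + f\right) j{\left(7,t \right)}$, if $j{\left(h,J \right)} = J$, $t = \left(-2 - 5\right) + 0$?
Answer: $- \frac{25753}{74} \approx -348.01$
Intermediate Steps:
$f = 49$ ($f = -2 - -51 = -2 + 51 = 49$)
$t = -7$ ($t = \left(-2 - 5\right) + 0 = -7 + 0 = -7$)
$Z = \frac{53}{74}$ ($Z = 0 \left(- \frac{1}{49}\right) + 53 \cdot \frac{1}{74} = 0 + \frac{53}{74} = \frac{53}{74} \approx 0.71622$)
$\left(Z + f\right) j{\left(7,t \right)} = \left(\frac{53}{74} + 49\right) \left(-7\right) = \frac{3679}{74} \left(-7\right) = - \frac{25753}{74}$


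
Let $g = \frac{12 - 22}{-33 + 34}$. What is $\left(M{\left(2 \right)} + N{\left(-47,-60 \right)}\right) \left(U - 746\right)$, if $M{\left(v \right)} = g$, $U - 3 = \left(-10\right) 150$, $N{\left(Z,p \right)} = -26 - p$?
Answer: $-53832$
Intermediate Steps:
$U = -1497$ ($U = 3 - 1500 = -1497$)
$g = -10$ ($g = - \frac{10}{1} = \left(-10\right) 1 = -10$)
$M{\left(v \right)} = -10$
$\left(M{\left(2 \right)} + N{\left(-47,-60 \right)}\right) \left(U - 746\right) = \left(-10 - -34\right) \left(-1497 - 746\right) = \left(-10 + \left(-26 + 60\right)\right) \left(-2243\right) = \left(-10 + 34\right) \left(-2243\right) = 24 \left(-2243\right) = -53832$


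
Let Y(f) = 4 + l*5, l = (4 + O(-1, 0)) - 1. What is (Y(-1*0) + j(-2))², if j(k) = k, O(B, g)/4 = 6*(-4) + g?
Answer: 214369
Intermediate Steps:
O(B, g) = -96 + 4*g (O(B, g) = 4*(6*(-4) + g) = 4*(-24 + g) = -96 + 4*g)
l = -93 (l = (4 + (-96 + 4*0)) - 1 = (4 + (-96 + 0)) - 1 = (4 - 96) - 1 = -92 - 1 = -93)
Y(f) = -461 (Y(f) = 4 - 93*5 = 4 - 465 = -461)
(Y(-1*0) + j(-2))² = (-461 - 2)² = (-463)² = 214369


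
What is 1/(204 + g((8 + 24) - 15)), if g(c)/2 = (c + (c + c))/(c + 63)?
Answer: 40/8211 ≈ 0.0048715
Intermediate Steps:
g(c) = 6*c/(63 + c) (g(c) = 2*((c + (c + c))/(c + 63)) = 2*((c + 2*c)/(63 + c)) = 2*((3*c)/(63 + c)) = 2*(3*c/(63 + c)) = 6*c/(63 + c))
1/(204 + g((8 + 24) - 15)) = 1/(204 + 6*((8 + 24) - 15)/(63 + ((8 + 24) - 15))) = 1/(204 + 6*(32 - 15)/(63 + (32 - 15))) = 1/(204 + 6*17/(63 + 17)) = 1/(204 + 6*17/80) = 1/(204 + 6*17*(1/80)) = 1/(204 + 51/40) = 1/(8211/40) = 40/8211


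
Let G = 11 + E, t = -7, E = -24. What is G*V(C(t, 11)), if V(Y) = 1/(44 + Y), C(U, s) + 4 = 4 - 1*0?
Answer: -13/44 ≈ -0.29545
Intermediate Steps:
C(U, s) = 0 (C(U, s) = -4 + (4 - 1*0) = -4 + (4 + 0) = -4 + 4 = 0)
G = -13 (G = 11 - 24 = -13)
G*V(C(t, 11)) = -13/(44 + 0) = -13/44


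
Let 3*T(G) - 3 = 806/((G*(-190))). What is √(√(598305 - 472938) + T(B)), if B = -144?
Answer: √(11811255 + 11696400*√125367)/3420 ≈ 18.844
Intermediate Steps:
T(G) = 1 - 403/(285*G) (T(G) = 1 + (806/((G*(-190))))/3 = 1 + (806/((-190*G)))/3 = 1 + (806*(-1/(190*G)))/3 = 1 + (-403/(95*G))/3 = 1 - 403/(285*G))
√(√(598305 - 472938) + T(B)) = √(√(598305 - 472938) + (-403/285 - 144)/(-144)) = √(√125367 - 1/144*(-41443/285)) = √(√125367 + 41443/41040) = √(41443/41040 + √125367)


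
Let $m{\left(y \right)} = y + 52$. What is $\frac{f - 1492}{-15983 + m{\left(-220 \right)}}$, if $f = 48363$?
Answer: $- \frac{46871}{16151} \approx -2.9021$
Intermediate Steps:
$m{\left(y \right)} = 52 + y$
$\frac{f - 1492}{-15983 + m{\left(-220 \right)}} = \frac{48363 - 1492}{-15983 + \left(52 - 220\right)} = \frac{46871}{-15983 - 168} = \frac{46871}{-16151} = 46871 \left(- \frac{1}{16151}\right) = - \frac{46871}{16151}$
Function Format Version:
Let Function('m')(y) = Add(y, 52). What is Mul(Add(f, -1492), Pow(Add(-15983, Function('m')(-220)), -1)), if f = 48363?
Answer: Rational(-46871, 16151) ≈ -2.9021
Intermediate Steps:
Function('m')(y) = Add(52, y)
Mul(Add(f, -1492), Pow(Add(-15983, Function('m')(-220)), -1)) = Mul(Add(48363, -1492), Pow(Add(-15983, Add(52, -220)), -1)) = Mul(46871, Pow(Add(-15983, -168), -1)) = Mul(46871, Pow(-16151, -1)) = Mul(46871, Rational(-1, 16151)) = Rational(-46871, 16151)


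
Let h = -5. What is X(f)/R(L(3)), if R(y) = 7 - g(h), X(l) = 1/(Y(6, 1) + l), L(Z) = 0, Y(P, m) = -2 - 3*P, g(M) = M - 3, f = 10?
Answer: -1/150 ≈ -0.0066667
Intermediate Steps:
g(M) = -3 + M
X(l) = 1/(-20 + l) (X(l) = 1/((-2 - 3*6) + l) = 1/((-2 - 18) + l) = 1/(-20 + l))
R(y) = 15 (R(y) = 7 - (-3 - 5) = 7 - 1*(-8) = 7 + 8 = 15)
X(f)/R(L(3)) = 1/((-20 + 10)*15) = (1/15)/(-10) = -⅒*1/15 = -1/150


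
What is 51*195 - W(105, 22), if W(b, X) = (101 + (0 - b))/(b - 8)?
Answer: 964669/97 ≈ 9945.0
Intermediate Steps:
W(b, X) = (101 - b)/(-8 + b)
51*195 - W(105, 22) = 51*195 - (101 - 1*105)/(-8 + 105) = 9945 - (101 - 105)/97 = 9945 - (-4)/97 = 9945 - 1*(-4/97) = 9945 + 4/97 = 964669/97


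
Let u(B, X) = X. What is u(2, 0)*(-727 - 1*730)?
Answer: 0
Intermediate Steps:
u(2, 0)*(-727 - 1*730) = 0*(-727 - 1*730) = 0*(-727 - 730) = 0*(-1457) = 0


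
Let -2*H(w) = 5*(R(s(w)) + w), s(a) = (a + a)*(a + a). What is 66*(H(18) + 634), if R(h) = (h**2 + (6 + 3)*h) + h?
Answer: -279236166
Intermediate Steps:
s(a) = 4*a**2 (s(a) = (2*a)*(2*a) = 4*a**2)
R(h) = h**2 + 10*h (R(h) = (h**2 + 9*h) + h = h**2 + 10*h)
H(w) = -5*w/2 - 10*w**2*(10 + 4*w**2) (H(w) = -5*((4*w**2)*(10 + 4*w**2) + w)/2 = -5*(4*w**2*(10 + 4*w**2) + w)/2 = -5*(w + 4*w**2*(10 + 4*w**2))/2 = -(5*w + 20*w**2*(10 + 4*w**2))/2 = -5*w/2 - 10*w**2*(10 + 4*w**2))
66*(H(18) + 634) = 66*((5/2)*18*(-1 - 40*18 - 16*18**3) + 634) = 66*((5/2)*18*(-1 - 720 - 16*5832) + 634) = 66*((5/2)*18*(-1 - 720 - 93312) + 634) = 66*((5/2)*18*(-94033) + 634) = 66*(-4231485 + 634) = 66*(-4230851) = -279236166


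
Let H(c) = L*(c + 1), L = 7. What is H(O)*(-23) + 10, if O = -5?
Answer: 654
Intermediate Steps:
H(c) = 7 + 7*c (H(c) = 7*(c + 1) = 7*(1 + c) = 7 + 7*c)
H(O)*(-23) + 10 = (7 + 7*(-5))*(-23) + 10 = (7 - 35)*(-23) + 10 = -28*(-23) + 10 = 644 + 10 = 654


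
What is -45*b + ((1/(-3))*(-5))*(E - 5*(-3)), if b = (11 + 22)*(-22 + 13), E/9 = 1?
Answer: 13405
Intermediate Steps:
E = 9 (E = 9*1 = 9)
b = -297 (b = 33*(-9) = -297)
-45*b + ((1/(-3))*(-5))*(E - 5*(-3)) = -45*(-297) + ((1/(-3))*(-5))*(9 - 5*(-3)) = 13365 + ((1*(-⅓))*(-5))*(9 + 15) = 13365 - ⅓*(-5)*24 = 13365 + (5/3)*24 = 13365 + 40 = 13405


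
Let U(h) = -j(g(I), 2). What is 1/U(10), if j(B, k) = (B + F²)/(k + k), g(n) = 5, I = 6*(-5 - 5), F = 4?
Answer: -4/21 ≈ -0.19048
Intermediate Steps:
I = -60 (I = 6*(-10) = -60)
j(B, k) = (16 + B)/(2*k) (j(B, k) = (B + 4²)/(k + k) = (B + 16)/((2*k)) = (16 + B)*(1/(2*k)) = (16 + B)/(2*k))
U(h) = -21/4 (U(h) = -(16 + 5)/(2*2) = -21/(2*2) = -1*21/4 = -21/4)
1/U(10) = 1/(-21/4) = -4/21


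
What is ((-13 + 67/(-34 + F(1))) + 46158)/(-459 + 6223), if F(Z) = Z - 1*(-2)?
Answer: 357607/44671 ≈ 8.0054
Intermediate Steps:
F(Z) = 2 + Z (F(Z) = Z + 2 = 2 + Z)
((-13 + 67/(-34 + F(1))) + 46158)/(-459 + 6223) = ((-13 + 67/(-34 + (2 + 1))) + 46158)/(-459 + 6223) = ((-13 + 67/(-34 + 3)) + 46158)/5764 = ((-13 + 67/(-31)) + 46158)*(1/5764) = ((-13 + 67*(-1/31)) + 46158)*(1/5764) = ((-13 - 67/31) + 46158)*(1/5764) = (-470/31 + 46158)*(1/5764) = (1430428/31)*(1/5764) = 357607/44671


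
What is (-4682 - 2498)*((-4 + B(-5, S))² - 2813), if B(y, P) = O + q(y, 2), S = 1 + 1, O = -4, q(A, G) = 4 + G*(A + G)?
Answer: 19479340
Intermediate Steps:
S = 2
B(y, P) = 4 + 2*y (B(y, P) = -4 + (4 + 2² + y*2) = -4 + (4 + 4 + 2*y) = -4 + (8 + 2*y) = 4 + 2*y)
(-4682 - 2498)*((-4 + B(-5, S))² - 2813) = (-4682 - 2498)*((-4 + (4 + 2*(-5)))² - 2813) = -7180*((-4 + (4 - 10))² - 2813) = -7180*((-4 - 6)² - 2813) = -7180*((-10)² - 2813) = -7180*(100 - 2813) = -7180*(-2713) = 19479340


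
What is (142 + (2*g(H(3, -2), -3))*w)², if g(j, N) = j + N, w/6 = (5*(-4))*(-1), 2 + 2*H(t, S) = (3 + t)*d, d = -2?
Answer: 5098564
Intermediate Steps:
H(t, S) = -4 - t (H(t, S) = -1 + ((3 + t)*(-2))/2 = -1 + (-6 - 2*t)/2 = -1 + (-3 - t) = -4 - t)
w = 120 (w = 6*((5*(-4))*(-1)) = 6*(-20*(-1)) = 6*20 = 120)
g(j, N) = N + j
(142 + (2*g(H(3, -2), -3))*w)² = (142 + (2*(-3 + (-4 - 1*3)))*120)² = (142 + (2*(-3 + (-4 - 3)))*120)² = (142 + (2*(-3 - 7))*120)² = (142 + (2*(-10))*120)² = (142 - 20*120)² = (142 - 2400)² = (-2258)² = 5098564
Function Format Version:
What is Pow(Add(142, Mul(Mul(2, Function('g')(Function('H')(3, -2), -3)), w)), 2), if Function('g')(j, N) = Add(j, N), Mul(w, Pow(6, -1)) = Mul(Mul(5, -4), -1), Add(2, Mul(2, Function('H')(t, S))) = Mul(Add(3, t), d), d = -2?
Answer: 5098564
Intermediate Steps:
Function('H')(t, S) = Add(-4, Mul(-1, t)) (Function('H')(t, S) = Add(-1, Mul(Rational(1, 2), Mul(Add(3, t), -2))) = Add(-1, Mul(Rational(1, 2), Add(-6, Mul(-2, t)))) = Add(-1, Add(-3, Mul(-1, t))) = Add(-4, Mul(-1, t)))
w = 120 (w = Mul(6, Mul(Mul(5, -4), -1)) = Mul(6, Mul(-20, -1)) = Mul(6, 20) = 120)
Function('g')(j, N) = Add(N, j)
Pow(Add(142, Mul(Mul(2, Function('g')(Function('H')(3, -2), -3)), w)), 2) = Pow(Add(142, Mul(Mul(2, Add(-3, Add(-4, Mul(-1, 3)))), 120)), 2) = Pow(Add(142, Mul(Mul(2, Add(-3, Add(-4, -3))), 120)), 2) = Pow(Add(142, Mul(Mul(2, Add(-3, -7)), 120)), 2) = Pow(Add(142, Mul(Mul(2, -10), 120)), 2) = Pow(Add(142, Mul(-20, 120)), 2) = Pow(Add(142, -2400), 2) = Pow(-2258, 2) = 5098564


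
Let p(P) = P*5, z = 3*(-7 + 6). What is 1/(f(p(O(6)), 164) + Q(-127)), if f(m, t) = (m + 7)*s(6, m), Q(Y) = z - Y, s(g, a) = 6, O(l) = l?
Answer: 1/346 ≈ 0.0028902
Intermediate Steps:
z = -3 (z = 3*(-1) = -3)
Q(Y) = -3 - Y
p(P) = 5*P
f(m, t) = 42 + 6*m (f(m, t) = (m + 7)*6 = (7 + m)*6 = 42 + 6*m)
1/(f(p(O(6)), 164) + Q(-127)) = 1/((42 + 6*(5*6)) + (-3 - 1*(-127))) = 1/((42 + 6*30) + (-3 + 127)) = 1/((42 + 180) + 124) = 1/(222 + 124) = 1/346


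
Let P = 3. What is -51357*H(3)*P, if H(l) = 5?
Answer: -770355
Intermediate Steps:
-51357*H(3)*P = -51357*5*3 = -770355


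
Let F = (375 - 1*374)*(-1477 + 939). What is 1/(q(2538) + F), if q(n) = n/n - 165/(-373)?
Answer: -373/200136 ≈ -0.0018637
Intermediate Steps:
F = -538 (F = (375 - 374)*(-538) = 1*(-538) = -538)
q(n) = 538/373 (q(n) = 1 - 165*(-1/373) = 1 + 165/373 = 538/373)
1/(q(2538) + F) = 1/(538/373 - 538) = 1/(-200136/373) = -373/200136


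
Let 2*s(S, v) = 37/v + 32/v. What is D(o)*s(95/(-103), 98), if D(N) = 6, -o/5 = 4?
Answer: 207/98 ≈ 2.1122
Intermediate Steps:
o = -20 (o = -5*4 = -20)
s(S, v) = 69/(2*v) (s(S, v) = (37/v + 32/v)/2 = (69/v)/2 = 69/(2*v))
D(o)*s(95/(-103), 98) = 6*((69/2)/98) = 6*((69/2)*(1/98)) = 6*(69/196) = 207/98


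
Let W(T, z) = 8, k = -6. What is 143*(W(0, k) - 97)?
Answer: -12727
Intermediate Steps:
143*(W(0, k) - 97) = 143*(8 - 97) = 143*(-89) = -12727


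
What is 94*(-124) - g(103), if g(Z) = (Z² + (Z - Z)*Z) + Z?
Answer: -22368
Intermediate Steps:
g(Z) = Z + Z² (g(Z) = (Z² + 0*Z) + Z = (Z² + 0) + Z = Z² + Z = Z + Z²)
94*(-124) - g(103) = 94*(-124) - 103*(1 + 103) = -11656 - 103*104 = -11656 - 1*10712 = -11656 - 10712 = -22368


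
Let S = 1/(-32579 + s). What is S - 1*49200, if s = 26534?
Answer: -297414001/6045 ≈ -49200.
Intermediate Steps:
S = -1/6045 (S = 1/(-32579 + 26534) = 1/(-6045) = -1/6045 ≈ -0.00016543)
S - 1*49200 = -1/6045 - 1*49200 = -1/6045 - 49200 = -297414001/6045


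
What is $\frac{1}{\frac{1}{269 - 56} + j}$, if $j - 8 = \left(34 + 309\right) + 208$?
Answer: $\frac{213}{119068} \approx 0.0017889$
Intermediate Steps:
$j = 559$ ($j = 8 + \left(\left(34 + 309\right) + 208\right) = 8 + \left(343 + 208\right) = 8 + 551 = 559$)
$\frac{1}{\frac{1}{269 - 56} + j} = \frac{1}{\frac{1}{269 - 56} + 559} = \frac{1}{\frac{1}{213} + 559} = \frac{1}{\frac{119068}{213}} = \frac{213}{119068}$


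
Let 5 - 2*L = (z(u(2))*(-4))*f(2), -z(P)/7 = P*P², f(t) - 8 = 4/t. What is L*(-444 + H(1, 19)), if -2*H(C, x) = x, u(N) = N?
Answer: 2027145/4 ≈ 5.0679e+5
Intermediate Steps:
H(C, x) = -x/2
f(t) = 8 + 4/t
z(P) = -7*P³ (z(P) = -7*P*P² = -7*P³)
L = -2235/2 (L = 5/2 - -7*2³*(-4)*(8 + 4/2)/2 = 5/2 - -7*8*(-4)*(8 + 4*(½))/2 = 5/2 - (-56*(-4))*(8 + 2)/2 = 5/2 - 112*10 = 5/2 - ½*2240 = 5/2 - 1120 = -2235/2 ≈ -1117.5)
L*(-444 + H(1, 19)) = -2235*(-444 - ½*19)/2 = -2235*(-444 - 19/2)/2 = -2235/2*(-907/2) = 2027145/4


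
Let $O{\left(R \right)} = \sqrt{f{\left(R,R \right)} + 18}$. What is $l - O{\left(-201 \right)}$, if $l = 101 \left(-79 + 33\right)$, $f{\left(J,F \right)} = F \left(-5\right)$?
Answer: $-4646 - \sqrt{1023} \approx -4678.0$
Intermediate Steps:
$f{\left(J,F \right)} = - 5 F$
$O{\left(R \right)} = \sqrt{18 - 5 R}$ ($O{\left(R \right)} = \sqrt{- 5 R + 18} = \sqrt{18 - 5 R}$)
$l = -4646$ ($l = 101 \left(-46\right) = -4646$)
$l - O{\left(-201 \right)} = -4646 - \sqrt{18 - -1005} = -4646 - \sqrt{18 + 1005} = -4646 - \sqrt{1023}$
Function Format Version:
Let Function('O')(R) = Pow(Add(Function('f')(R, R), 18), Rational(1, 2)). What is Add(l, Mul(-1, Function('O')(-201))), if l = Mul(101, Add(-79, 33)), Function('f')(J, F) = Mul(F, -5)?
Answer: Add(-4646, Mul(-1, Pow(1023, Rational(1, 2)))) ≈ -4678.0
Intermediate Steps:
Function('f')(J, F) = Mul(-5, F)
Function('O')(R) = Pow(Add(18, Mul(-5, R)), Rational(1, 2)) (Function('O')(R) = Pow(Add(Mul(-5, R), 18), Rational(1, 2)) = Pow(Add(18, Mul(-5, R)), Rational(1, 2)))
l = -4646 (l = Mul(101, -46) = -4646)
Add(l, Mul(-1, Function('O')(-201))) = Add(-4646, Mul(-1, Pow(Add(18, Mul(-5, -201)), Rational(1, 2)))) = Add(-4646, Mul(-1, Pow(Add(18, 1005), Rational(1, 2)))) = Add(-4646, Mul(-1, Pow(1023, Rational(1, 2))))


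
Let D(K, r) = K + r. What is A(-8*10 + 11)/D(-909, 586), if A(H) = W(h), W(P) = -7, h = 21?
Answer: 7/323 ≈ 0.021672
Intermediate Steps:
A(H) = -7
A(-8*10 + 11)/D(-909, 586) = -7/(-909 + 586) = -7/(-323) = -7*(-1/323) = 7/323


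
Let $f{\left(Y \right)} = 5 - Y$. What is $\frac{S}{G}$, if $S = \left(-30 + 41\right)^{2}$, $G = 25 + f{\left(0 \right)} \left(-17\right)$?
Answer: $- \frac{121}{60} \approx -2.0167$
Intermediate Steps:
$G = -60$ ($G = 25 + \left(5 - 0\right) \left(-17\right) = 25 + \left(5 + 0\right) \left(-17\right) = 25 + 5 \left(-17\right) = 25 - 85 = -60$)
$S = 121$ ($S = 11^{2} = 121$)
$\frac{S}{G} = \frac{121}{-60} = 121 \left(- \frac{1}{60}\right) = - \frac{121}{60}$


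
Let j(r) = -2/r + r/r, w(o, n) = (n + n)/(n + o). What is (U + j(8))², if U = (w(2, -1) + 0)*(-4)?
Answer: 1225/16 ≈ 76.563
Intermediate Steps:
w(o, n) = 2*n/(n + o) (w(o, n) = (2*n)/(n + o) = 2*n/(n + o))
U = 8 (U = (2*(-1)/(-1 + 2) + 0)*(-4) = (2*(-1)/1 + 0)*(-4) = (2*(-1)*1 + 0)*(-4) = (-2 + 0)*(-4) = -2*(-4) = 8)
j(r) = 1 - 2/r (j(r) = -2/r + 1 = 1 - 2/r)
(U + j(8))² = (8 + (-2 + 8)/8)² = (8 + (⅛)*6)² = (8 + ¾)² = (35/4)² = 1225/16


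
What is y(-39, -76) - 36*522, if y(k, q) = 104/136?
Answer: -319451/17 ≈ -18791.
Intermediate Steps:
y(k, q) = 13/17 (y(k, q) = 104*(1/136) = 13/17)
y(-39, -76) - 36*522 = 13/17 - 36*522 = 13/17 - 18792 = -319451/17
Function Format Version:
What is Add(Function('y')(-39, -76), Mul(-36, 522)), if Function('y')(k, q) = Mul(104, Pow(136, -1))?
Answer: Rational(-319451, 17) ≈ -18791.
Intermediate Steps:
Function('y')(k, q) = Rational(13, 17) (Function('y')(k, q) = Mul(104, Rational(1, 136)) = Rational(13, 17))
Add(Function('y')(-39, -76), Mul(-36, 522)) = Add(Rational(13, 17), Mul(-36, 522)) = Add(Rational(13, 17), -18792) = Rational(-319451, 17)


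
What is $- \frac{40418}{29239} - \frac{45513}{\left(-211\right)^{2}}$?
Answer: $- \frac{447172055}{185964217} \approx -2.4046$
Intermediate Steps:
$- \frac{40418}{29239} - \frac{45513}{\left(-211\right)^{2}} = \left(-40418\right) \frac{1}{29239} - \frac{45513}{44521} = - \frac{5774}{4177} - \frac{45513}{44521} = - \frac{447172055}{185964217}$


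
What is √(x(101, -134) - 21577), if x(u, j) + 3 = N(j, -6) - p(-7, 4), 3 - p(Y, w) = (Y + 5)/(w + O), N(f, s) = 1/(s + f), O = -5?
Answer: I*√105746935/70 ≈ 146.9*I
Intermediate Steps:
N(f, s) = 1/(f + s)
p(Y, w) = 3 - (5 + Y)/(-5 + w) (p(Y, w) = 3 - (Y + 5)/(w - 5) = 3 - (5 + Y)/(-5 + w))
x(u, j) = -4 + 1/(-6 + j) (x(u, j) = -3 + (1/(j - 6) - (-20 - 1*(-7) + 3*4)/(-5 + 4)) = -3 + (1/(-6 + j) - (-20 + 7 + 12)/(-1)) = -3 + (1/(-6 + j) - (-1)*(-1)) = -3 + (1/(-6 + j) - 1*1) = -3 + (1/(-6 + j) - 1) = -3 + (-1 + 1/(-6 + j)) = -4 + 1/(-6 + j))
√(x(101, -134) - 21577) = √((25 - 4*(-134))/(-6 - 134) - 21577) = √((25 + 536)/(-140) - 21577) = √(-1/140*561 - 21577) = √(-561/140 - 21577) = √(-3021341/140) = I*√105746935/70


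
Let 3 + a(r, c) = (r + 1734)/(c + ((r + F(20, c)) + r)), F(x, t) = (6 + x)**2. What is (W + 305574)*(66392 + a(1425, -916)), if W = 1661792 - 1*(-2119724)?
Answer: 7868940179149/29 ≈ 2.7134e+11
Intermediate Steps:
W = 3781516 (W = 1661792 + 2119724 = 3781516)
a(r, c) = -3 + (1734 + r)/(676 + c + 2*r) (a(r, c) = -3 + (r + 1734)/(c + ((r + (6 + 20)**2) + r)) = -3 + (1734 + r)/(c + ((r + 26**2) + r)) = -3 + (1734 + r)/(c + ((r + 676) + r)) = -3 + (1734 + r)/(c + ((676 + r) + r)) = -3 + (1734 + r)/(c + (676 + 2*r)) = -3 + (1734 + r)/(676 + c + 2*r))
(W + 305574)*(66392 + a(1425, -916)) = (3781516 + 305574)*(66392 + (-294 - 5*1425 - 3*(-916))/(676 - 916 + 2*1425)) = 4087090*(66392 + (-294 - 7125 + 2748)/(676 - 916 + 2850)) = 4087090*(66392 - 4671/2610) = 4087090*(66392 + (1/2610)*(-4671)) = 4087090*(66392 - 519/290) = 4087090*(19253161/290) = 7868940179149/29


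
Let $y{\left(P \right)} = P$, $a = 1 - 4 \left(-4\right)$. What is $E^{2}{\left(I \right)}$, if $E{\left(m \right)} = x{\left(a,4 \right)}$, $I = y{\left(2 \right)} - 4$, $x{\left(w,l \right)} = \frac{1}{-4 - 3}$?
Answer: $\frac{1}{49} \approx 0.020408$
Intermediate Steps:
$a = 17$ ($a = 1 - -16 = 1 + 16 = 17$)
$x{\left(w,l \right)} = - \frac{1}{7}$ ($x{\left(w,l \right)} = \frac{1}{-7} = - \frac{1}{7}$)
$I = -2$ ($I = 2 - 4 = -2$)
$E{\left(m \right)} = - \frac{1}{7}$
$E^{2}{\left(I \right)} = \left(- \frac{1}{7}\right)^{2} = \frac{1}{49}$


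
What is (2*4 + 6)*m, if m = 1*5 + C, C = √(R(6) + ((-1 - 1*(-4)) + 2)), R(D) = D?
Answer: 70 + 14*√11 ≈ 116.43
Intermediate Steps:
C = √11 (C = √(6 + ((-1 - 1*(-4)) + 2)) = √(6 + ((-1 + 4) + 2)) = √(6 + (3 + 2)) = √(6 + 5) = √11 ≈ 3.3166)
m = 5 + √11 (m = 1*5 + √11 = 5 + √11 ≈ 8.3166)
(2*4 + 6)*m = (2*4 + 6)*(5 + √11) = (8 + 6)*(5 + √11) = 14*(5 + √11) = 70 + 14*√11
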